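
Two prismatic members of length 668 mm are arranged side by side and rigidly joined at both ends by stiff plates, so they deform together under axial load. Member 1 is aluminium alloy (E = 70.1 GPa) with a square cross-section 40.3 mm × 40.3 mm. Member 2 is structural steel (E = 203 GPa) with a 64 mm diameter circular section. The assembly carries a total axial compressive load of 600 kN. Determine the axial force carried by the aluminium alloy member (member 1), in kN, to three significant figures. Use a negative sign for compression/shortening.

A_1 = 1624 mm².
A_2 = 3217 mm².
Equal strain + equilibrium ⇒ each member carries load in proportion to AE: A₁E₁ = 113800000 N, A₂E₂ = 653000000 N, ΣAE = 766900000 N.
F₁ = P·A₁E₁/ΣAE = -600000·113800000/766900000 = -89070 N.

-89.1 kN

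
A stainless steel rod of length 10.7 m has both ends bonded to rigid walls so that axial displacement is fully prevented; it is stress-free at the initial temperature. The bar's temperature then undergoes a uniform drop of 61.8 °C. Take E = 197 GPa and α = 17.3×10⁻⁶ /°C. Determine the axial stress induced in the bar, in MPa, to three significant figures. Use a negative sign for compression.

211 MPa

Free thermal expansion αLΔT = 17.3e-6 · 10700 · -61.8 = -11.44 mm.
The walls impose strain ε = −(-11.44)/10700 = 1.0691e-03; σ = Eε = 197000 · 1.0691e-03 = 210.6 MPa.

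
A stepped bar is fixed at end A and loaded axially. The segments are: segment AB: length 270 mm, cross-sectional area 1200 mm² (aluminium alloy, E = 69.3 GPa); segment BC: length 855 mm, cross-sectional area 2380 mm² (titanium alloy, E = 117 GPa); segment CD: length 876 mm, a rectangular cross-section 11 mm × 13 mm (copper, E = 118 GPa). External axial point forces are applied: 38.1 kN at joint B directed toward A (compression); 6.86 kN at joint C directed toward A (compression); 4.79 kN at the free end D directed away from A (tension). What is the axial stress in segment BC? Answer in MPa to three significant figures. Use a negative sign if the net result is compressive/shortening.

Internal axial forces (sectioning from the free end, tension +): N_CD = 4.79 kN, N_BC = -2.07 kN, N_AB = -40.17 kN.
σ_BC = N_BC/A_BC = -2070/2380 = -0.8697 MPa.

-0.870 MPa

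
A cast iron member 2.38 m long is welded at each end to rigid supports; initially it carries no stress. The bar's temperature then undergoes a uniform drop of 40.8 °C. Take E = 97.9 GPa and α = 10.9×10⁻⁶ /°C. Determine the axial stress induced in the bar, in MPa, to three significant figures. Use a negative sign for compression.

Free thermal expansion αLΔT = 10.9e-6 · 2380 · -40.8 = -1.058 mm.
The walls impose strain ε = −(-1.058)/2380 = 4.4472e-04; σ = Eε = 97900 · 4.4472e-04 = 43.54 MPa.

43.5 MPa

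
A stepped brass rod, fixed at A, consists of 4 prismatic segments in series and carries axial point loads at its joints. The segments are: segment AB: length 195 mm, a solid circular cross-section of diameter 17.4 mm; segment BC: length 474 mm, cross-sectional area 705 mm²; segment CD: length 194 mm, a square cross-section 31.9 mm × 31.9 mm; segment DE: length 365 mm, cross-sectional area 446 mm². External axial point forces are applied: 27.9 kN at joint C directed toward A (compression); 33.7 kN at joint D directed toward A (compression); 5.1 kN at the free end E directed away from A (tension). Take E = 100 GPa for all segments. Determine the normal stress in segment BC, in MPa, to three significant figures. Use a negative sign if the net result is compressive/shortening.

Internal axial forces (sectioning from the free end, tension +): N_DE = 5.1 kN, N_CD = -28.6 kN, N_BC = -56.5 kN, N_AB = -56.5 kN.
σ_BC = N_BC/A_BC = -56500/705 = -80.14 MPa.

-80.1 MPa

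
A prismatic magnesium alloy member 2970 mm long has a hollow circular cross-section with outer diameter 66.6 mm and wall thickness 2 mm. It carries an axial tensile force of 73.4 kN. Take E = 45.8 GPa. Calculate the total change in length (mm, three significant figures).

A = 405.9 mm².
δ_mech = NL/(AE) = 73400·2970/(405.9·45800) = 11.73 mm.

11.7 mm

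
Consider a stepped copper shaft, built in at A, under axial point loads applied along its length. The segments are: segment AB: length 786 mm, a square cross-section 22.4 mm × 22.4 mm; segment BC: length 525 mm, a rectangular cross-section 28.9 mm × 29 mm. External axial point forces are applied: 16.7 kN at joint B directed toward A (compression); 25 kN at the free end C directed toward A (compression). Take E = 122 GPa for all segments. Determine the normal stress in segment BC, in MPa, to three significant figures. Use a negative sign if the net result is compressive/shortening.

-29.8 MPa

Internal axial forces (sectioning from the free end, tension +): N_BC = -25 kN, N_AB = -41.7 kN.
A_BC = 838.1 mm².
σ_BC = N_BC/A_BC = -25000/838.1 = -29.83 MPa.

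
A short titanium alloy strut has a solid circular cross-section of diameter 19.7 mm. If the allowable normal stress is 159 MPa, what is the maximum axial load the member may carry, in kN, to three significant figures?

A = 304.8 mm².
P_max = σ_allow · A = 159 · 304.8 = 48460 N = 48.46 kN.

48.5 kN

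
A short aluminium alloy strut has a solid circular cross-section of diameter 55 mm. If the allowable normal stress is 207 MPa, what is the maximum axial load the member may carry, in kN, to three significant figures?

492 kN

A = 2376 mm².
P_max = σ_allow · A = 207 · 2376 = 491800 N = 491.8 kN.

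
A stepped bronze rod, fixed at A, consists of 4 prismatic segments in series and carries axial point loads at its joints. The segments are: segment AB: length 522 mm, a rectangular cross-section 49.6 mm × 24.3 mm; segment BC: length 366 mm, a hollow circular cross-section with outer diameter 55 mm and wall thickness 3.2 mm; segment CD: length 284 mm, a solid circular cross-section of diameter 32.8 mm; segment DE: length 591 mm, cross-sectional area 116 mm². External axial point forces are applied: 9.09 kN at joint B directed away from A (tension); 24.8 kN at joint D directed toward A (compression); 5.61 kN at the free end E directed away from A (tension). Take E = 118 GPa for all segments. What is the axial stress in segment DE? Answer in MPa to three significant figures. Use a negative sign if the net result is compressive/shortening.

Internal axial forces (sectioning from the free end, tension +): N_DE = 5.61 kN, N_CD = -19.19 kN, N_BC = -19.19 kN, N_AB = -10.1 kN.
σ_DE = N_DE/A_DE = 5610/116 = 48.36 MPa.

48.4 MPa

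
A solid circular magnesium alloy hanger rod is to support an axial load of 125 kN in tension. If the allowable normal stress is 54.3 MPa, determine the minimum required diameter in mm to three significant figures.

54.1 mm

Required area A ≥ P/σ_allow = 125000/54.3 = 2302 mm².
For a solid circular section, d ≥ √(4A/π) = 54.14 mm.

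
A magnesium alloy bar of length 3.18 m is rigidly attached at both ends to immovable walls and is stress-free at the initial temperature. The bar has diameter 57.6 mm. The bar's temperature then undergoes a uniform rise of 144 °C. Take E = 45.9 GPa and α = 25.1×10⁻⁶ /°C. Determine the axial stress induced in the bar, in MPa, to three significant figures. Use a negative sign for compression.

Free thermal expansion αLΔT = 25.1e-6 · 3180 · 144 = 11.49 mm.
The walls impose strain ε = −(11.49)/3180 = -3.6144e-03; σ = Eε = 45900 · -3.6144e-03 = -165.9 MPa.

-166 MPa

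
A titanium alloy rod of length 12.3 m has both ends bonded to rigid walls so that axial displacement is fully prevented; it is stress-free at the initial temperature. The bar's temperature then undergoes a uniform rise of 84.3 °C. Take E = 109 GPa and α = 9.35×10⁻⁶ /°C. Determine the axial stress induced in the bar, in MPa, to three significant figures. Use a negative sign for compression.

-85.9 MPa

Free thermal expansion αLΔT = 9.35e-6 · 12300 · 84.3 = 9.695 mm.
The walls impose strain ε = −(9.695)/12300 = -7.8820e-04; σ = Eε = 109000 · -7.8820e-04 = -85.91 MPa.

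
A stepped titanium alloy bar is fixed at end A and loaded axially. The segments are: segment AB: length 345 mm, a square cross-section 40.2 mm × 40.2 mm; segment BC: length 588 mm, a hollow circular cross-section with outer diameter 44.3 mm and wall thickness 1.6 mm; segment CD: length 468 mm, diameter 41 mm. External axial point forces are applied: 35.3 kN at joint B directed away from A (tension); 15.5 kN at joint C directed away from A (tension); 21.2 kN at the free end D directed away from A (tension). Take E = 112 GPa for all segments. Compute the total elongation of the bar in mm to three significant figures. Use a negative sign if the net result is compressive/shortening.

Internal axial forces (sectioning from the free end, tension +): N_CD = 21.2 kN, N_BC = 36.7 kN, N_AB = 72 kN.
A_AB = 1616 mm².
A_BC = 214.6 mm².
A_CD = 1320 mm².
δ_AB = 72000·345/(1616·112000) = 0.1372 mm
δ_BC = 36700·588/(214.6·112000) = 0.8977 mm
δ_CD = 21200·468/(1320·112000) = 0.0671 mm
δ = Σδ_i = 1.102 mm.

1.10 mm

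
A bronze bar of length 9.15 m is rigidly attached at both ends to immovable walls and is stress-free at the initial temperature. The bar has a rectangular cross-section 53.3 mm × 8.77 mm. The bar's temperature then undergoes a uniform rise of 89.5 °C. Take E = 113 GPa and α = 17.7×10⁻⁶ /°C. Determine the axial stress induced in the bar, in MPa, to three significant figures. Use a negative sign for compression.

Free thermal expansion αLΔT = 17.7e-6 · 9150 · 89.5 = 14.49 mm.
The walls impose strain ε = −(14.49)/9150 = -1.5842e-03; σ = Eε = 113000 · -1.5842e-03 = -179 MPa.

-179 MPa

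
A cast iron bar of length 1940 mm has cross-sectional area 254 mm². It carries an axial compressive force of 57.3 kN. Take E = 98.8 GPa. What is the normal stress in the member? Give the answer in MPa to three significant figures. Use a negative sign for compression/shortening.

-226 MPa

σ = N/A = -57300/254 = -225.6 MPa.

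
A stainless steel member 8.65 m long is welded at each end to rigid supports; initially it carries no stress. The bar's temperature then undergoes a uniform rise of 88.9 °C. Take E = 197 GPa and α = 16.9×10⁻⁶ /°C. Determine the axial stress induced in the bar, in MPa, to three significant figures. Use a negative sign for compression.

Free thermal expansion αLΔT = 16.9e-6 · 8650 · 88.9 = 13 mm.
The walls impose strain ε = −(13)/8650 = -1.5024e-03; σ = Eε = 197000 · -1.5024e-03 = -296 MPa.

-296 MPa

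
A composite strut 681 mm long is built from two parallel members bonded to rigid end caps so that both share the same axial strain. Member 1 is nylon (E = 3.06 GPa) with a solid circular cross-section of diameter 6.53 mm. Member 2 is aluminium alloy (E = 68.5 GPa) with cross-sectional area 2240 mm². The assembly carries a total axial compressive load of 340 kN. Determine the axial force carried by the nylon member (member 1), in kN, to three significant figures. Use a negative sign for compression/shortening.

-0.227 kN

A_1 = 33.49 mm².
Equal strain + equilibrium ⇒ each member carries load in proportion to AE: A₁E₁ = 102500 N, A₂E₂ = 153400000 N, ΣAE = 153500000 N.
F₁ = P·A₁E₁/ΣAE = -340000·102500/153500000 = -226.9 N.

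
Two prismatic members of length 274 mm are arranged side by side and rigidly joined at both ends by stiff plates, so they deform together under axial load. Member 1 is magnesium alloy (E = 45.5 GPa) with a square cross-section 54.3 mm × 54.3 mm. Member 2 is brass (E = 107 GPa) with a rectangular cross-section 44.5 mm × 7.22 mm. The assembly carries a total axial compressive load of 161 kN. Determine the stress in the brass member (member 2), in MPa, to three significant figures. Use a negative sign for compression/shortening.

-102 MPa

A_1 = 2948 mm².
A_2 = 321.3 mm².
Equal strain + equilibrium ⇒ each member carries load in proportion to AE: A₁E₁ = 134200000 N, A₂E₂ = 34380000 N, ΣAE = 168500000 N.
σ₂ = P·E₂/ΣAE = -161000·107000/168500000 = -102.2 MPa.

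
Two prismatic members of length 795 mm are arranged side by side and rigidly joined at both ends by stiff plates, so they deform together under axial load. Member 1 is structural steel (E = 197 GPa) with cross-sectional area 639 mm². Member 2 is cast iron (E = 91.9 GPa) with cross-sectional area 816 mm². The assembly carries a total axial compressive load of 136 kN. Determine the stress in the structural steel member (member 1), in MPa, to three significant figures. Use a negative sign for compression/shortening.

-133 MPa

Equal strain + equilibrium ⇒ each member carries load in proportion to AE: A₁E₁ = 125900000 N, A₂E₂ = 74990000 N, ΣAE = 200900000 N.
σ₁ = P·E₁/ΣAE = -136000·197000/200900000 = -133.4 MPa.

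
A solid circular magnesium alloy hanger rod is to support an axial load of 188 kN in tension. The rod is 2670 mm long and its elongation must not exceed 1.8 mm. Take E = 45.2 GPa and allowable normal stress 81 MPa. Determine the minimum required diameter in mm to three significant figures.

Required area A ≥ P/σ_allow = 188000/81 = 2321 mm².
For a solid circular section, d ≥ √(4A/π) = 54.36 mm.
Elongation limit: A ≥ PL/(Eδ_allow) = 188000·2670/(45200·1.8) = 6170 mm² ⇒ d ≥ 88.63 mm.
The elongation limit governs.

88.6 mm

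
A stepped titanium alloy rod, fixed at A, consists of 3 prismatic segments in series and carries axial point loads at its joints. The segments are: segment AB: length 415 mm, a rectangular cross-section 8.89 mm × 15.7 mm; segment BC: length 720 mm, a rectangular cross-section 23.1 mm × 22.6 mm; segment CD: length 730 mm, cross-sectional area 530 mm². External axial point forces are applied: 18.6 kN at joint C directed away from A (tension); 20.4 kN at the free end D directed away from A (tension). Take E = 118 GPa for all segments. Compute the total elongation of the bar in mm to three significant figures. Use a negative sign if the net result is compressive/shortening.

1.68 mm

Internal axial forces (sectioning from the free end, tension +): N_CD = 20.4 kN, N_BC = 39 kN, N_AB = 39 kN.
A_AB = 139.6 mm².
A_BC = 522.1 mm².
δ_AB = 39000·415/(139.6·118000) = 0.9827 mm
δ_BC = 39000·720/(522.1·118000) = 0.4558 mm
δ_CD = 20400·730/(530·118000) = 0.2381 mm
δ = Σδ_i = 1.677 mm.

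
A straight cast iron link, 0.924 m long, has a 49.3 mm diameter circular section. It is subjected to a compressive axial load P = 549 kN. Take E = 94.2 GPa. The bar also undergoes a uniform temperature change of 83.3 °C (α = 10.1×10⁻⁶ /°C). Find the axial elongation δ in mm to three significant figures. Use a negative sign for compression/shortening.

A = 1909 mm².
δ_mech = NL/(AE) = -549000·924/(1909·94200) = -2.821 mm.
δ_thermal = αLΔT = 10.1e-6·924·83.3 = 0.7774 mm.
δ = δ_mech + δ_thermal = -2.044 mm.

-2.04 mm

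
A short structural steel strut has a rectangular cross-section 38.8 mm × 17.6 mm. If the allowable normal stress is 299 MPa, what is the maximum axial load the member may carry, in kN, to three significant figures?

A = 682.9 mm².
P_max = σ_allow · A = 299 · 682.9 = 204200 N = 204.2 kN.

204 kN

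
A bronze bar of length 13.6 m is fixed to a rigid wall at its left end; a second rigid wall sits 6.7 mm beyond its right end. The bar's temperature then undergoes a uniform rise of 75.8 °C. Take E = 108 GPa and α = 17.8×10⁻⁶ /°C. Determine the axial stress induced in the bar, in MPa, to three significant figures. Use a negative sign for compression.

-92.5 MPa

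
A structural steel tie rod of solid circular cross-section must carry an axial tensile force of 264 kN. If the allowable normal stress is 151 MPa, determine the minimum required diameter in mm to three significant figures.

Required area A ≥ P/σ_allow = 264000/151 = 1748 mm².
For a solid circular section, d ≥ √(4A/π) = 47.18 mm.

47.2 mm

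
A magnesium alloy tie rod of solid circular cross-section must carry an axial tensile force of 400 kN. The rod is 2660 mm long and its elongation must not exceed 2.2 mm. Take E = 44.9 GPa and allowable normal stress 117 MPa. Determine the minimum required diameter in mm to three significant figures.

117 mm

Required area A ≥ P/σ_allow = 400000/117 = 3419 mm².
For a solid circular section, d ≥ √(4A/π) = 65.98 mm.
Elongation limit: A ≥ PL/(Eδ_allow) = 400000·2660/(44900·2.2) = 10770 mm² ⇒ d ≥ 117.1 mm.
The elongation limit governs.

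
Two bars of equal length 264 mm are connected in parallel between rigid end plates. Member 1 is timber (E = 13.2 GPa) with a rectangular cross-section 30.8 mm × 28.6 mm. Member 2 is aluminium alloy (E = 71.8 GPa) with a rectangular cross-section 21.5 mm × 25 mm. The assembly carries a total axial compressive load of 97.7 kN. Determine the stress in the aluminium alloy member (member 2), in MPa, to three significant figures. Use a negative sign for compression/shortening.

-140 MPa

A_1 = 880.9 mm².
A_2 = 537.5 mm².
Equal strain + equilibrium ⇒ each member carries load in proportion to AE: A₁E₁ = 11630000 N, A₂E₂ = 38590000 N, ΣAE = 50220000 N.
σ₂ = P·E₂/ΣAE = -97700·71800/50220000 = -139.7 MPa.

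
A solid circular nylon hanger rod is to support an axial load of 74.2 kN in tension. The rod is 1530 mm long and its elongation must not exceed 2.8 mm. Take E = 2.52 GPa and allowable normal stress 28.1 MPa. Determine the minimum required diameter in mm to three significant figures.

Required area A ≥ P/σ_allow = 74200/28.1 = 2641 mm².
For a solid circular section, d ≥ √(4A/π) = 57.98 mm.
Elongation limit: A ≥ PL/(Eδ_allow) = 74200·1530/(2520·2.8) = 16090 mm² ⇒ d ≥ 143.1 mm.
The elongation limit governs.

143 mm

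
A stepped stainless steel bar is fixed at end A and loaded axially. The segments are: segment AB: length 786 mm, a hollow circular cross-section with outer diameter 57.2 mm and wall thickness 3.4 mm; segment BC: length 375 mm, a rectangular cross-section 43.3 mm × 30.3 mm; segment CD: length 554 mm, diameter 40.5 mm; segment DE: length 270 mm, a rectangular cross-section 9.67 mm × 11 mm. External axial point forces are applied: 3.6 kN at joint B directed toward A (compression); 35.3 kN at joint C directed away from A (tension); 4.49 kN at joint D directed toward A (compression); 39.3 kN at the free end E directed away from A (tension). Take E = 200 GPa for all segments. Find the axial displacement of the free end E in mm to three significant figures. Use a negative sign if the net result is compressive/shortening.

1.13 mm

Internal axial forces (sectioning from the free end, tension +): N_DE = 39.3 kN, N_CD = 34.81 kN, N_BC = 70.11 kN, N_AB = 66.51 kN.
A_AB = 574.7 mm².
A_BC = 1312 mm².
A_CD = 1288 mm².
A_DE = 106.4 mm².
δ_AB = 66510·786/(574.7·200000) = 0.4549 mm
δ_BC = 70110·375/(1312·200000) = 0.1002 mm
δ_CD = 34810·554/(1288·200000) = 0.07485 mm
δ_DE = 39300·270/(106.4·200000) = 0.4988 mm
δ = Σδ_i = 1.129 mm.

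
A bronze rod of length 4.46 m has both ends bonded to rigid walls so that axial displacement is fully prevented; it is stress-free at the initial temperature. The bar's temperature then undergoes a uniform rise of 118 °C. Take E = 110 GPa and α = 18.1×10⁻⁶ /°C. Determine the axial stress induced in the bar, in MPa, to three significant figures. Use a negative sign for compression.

Free thermal expansion αLΔT = 18.1e-6 · 4460 · 118 = 9.526 mm.
The walls impose strain ε = −(9.526)/4460 = -2.1358e-03; σ = Eε = 110000 · -2.1358e-03 = -234.9 MPa.

-235 MPa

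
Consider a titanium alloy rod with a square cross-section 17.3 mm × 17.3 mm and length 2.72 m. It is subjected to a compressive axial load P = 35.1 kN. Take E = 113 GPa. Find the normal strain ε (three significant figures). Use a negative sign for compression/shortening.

-0.00104

A = 299.3 mm².
σ = N/A = -117.3 MPa; ε = σ/E = -117.3/113000 = -1.038e-03.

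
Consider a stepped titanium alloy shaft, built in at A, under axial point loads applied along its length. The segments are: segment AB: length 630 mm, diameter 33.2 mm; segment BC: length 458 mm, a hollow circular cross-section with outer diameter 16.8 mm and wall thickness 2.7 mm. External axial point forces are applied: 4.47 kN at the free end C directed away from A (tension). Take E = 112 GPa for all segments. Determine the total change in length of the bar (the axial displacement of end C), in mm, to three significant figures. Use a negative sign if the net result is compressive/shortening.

Internal axial forces (sectioning from the free end, tension +): N_BC = 4.47 kN, N_AB = 4.47 kN.
A_AB = 865.7 mm².
A_BC = 119.6 mm².
δ_AB = 4470·630/(865.7·112000) = 0.02904 mm
δ_BC = 4470·458/(119.6·112000) = 0.1528 mm
δ = Σδ_i = 0.1819 mm.

0.182 mm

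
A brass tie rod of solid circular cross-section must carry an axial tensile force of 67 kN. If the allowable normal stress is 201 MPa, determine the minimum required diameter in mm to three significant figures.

Required area A ≥ P/σ_allow = 67000/201 = 333.3 mm².
For a solid circular section, d ≥ √(4A/π) = 20.6 mm.

20.6 mm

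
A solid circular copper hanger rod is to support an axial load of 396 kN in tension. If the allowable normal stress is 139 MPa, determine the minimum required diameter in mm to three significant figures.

60.2 mm

Required area A ≥ P/σ_allow = 396000/139 = 2849 mm².
For a solid circular section, d ≥ √(4A/π) = 60.23 mm.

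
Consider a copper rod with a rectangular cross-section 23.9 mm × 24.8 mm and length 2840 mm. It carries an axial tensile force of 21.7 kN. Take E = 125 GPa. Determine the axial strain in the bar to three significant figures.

2.93e-04

A = 592.7 mm².
σ = N/A = 36.61 MPa; ε = σ/E = 36.61/125000 = 2.929e-04.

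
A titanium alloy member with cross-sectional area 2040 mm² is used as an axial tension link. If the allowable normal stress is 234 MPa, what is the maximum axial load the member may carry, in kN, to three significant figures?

477 kN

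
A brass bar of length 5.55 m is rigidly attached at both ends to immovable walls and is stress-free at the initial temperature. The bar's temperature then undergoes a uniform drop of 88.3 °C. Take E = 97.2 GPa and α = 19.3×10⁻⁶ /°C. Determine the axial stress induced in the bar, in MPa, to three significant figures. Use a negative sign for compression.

166 MPa

Free thermal expansion αLΔT = 19.3e-6 · 5550 · -88.3 = -9.458 mm.
The walls impose strain ε = −(-9.458)/5550 = 1.7042e-03; σ = Eε = 97200 · 1.7042e-03 = 165.6 MPa.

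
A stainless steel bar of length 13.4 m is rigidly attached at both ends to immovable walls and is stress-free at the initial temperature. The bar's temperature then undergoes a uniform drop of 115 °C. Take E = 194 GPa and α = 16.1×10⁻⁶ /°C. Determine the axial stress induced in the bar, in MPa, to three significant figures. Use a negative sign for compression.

Free thermal expansion αLΔT = 16.1e-6 · 13400 · -115 = -24.81 mm.
The walls impose strain ε = −(-24.81)/13400 = 1.8515e-03; σ = Eε = 194000 · 1.8515e-03 = 359.2 MPa.

359 MPa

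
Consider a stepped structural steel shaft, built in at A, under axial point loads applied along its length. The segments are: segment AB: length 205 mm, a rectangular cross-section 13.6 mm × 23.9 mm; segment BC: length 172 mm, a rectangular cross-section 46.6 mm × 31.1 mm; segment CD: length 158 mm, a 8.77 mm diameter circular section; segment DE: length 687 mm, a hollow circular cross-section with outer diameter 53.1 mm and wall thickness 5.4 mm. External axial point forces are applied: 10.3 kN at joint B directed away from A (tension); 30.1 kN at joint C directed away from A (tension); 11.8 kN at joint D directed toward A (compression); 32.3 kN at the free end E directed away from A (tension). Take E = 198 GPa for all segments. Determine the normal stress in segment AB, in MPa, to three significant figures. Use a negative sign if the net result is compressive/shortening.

187 MPa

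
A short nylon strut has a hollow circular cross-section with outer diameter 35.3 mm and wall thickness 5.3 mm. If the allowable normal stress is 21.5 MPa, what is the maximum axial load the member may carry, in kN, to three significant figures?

10.7 kN

A = 499.5 mm².
P_max = σ_allow · A = 21.5 · 499.5 = 10740 N = 10.74 kN.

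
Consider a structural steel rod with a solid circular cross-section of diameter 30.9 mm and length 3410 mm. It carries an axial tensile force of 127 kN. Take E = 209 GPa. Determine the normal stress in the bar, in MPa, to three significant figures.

A = 749.9 mm².
σ = N/A = 127000/749.9 = 169.4 MPa.

169 MPa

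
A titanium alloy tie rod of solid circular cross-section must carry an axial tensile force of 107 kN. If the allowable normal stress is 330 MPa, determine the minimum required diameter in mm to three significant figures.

20.3 mm

Required area A ≥ P/σ_allow = 107000/330 = 324.2 mm².
For a solid circular section, d ≥ √(4A/π) = 20.32 mm.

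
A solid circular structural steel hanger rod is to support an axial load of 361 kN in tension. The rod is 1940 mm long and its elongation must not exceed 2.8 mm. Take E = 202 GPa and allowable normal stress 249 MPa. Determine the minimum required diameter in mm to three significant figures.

43.0 mm

Required area A ≥ P/σ_allow = 361000/249 = 1450 mm².
For a solid circular section, d ≥ √(4A/π) = 42.96 mm.
Elongation limit: A ≥ PL/(Eδ_allow) = 361000·1940/(202000·2.8) = 1238 mm² ⇒ d ≥ 39.71 mm.
The stress limit governs.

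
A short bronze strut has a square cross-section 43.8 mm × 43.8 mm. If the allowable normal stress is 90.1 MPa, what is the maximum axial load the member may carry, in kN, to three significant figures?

173 kN

A = 1918 mm².
P_max = σ_allow · A = 90.1 · 1918 = 172900 N = 172.9 kN.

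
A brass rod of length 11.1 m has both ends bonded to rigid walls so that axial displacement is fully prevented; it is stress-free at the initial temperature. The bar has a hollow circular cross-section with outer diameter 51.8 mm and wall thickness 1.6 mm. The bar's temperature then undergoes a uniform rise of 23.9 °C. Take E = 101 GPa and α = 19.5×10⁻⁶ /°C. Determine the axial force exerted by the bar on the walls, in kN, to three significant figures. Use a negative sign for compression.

Free thermal expansion αLΔT = 19.5e-6 · 11100 · 23.9 = 5.173 mm.
The walls impose strain ε = −(5.173)/11100 = -4.6605e-04; σ = Eε = 101000 · -4.6605e-04 = -47.07 MPa.
Wall reaction R = σ·A = -47.07·252.3 = -11880 N = -11.88 kN.

-11.9 kN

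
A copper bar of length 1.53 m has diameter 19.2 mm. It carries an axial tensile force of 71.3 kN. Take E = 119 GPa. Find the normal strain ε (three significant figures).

A = 289.5 mm².
σ = N/A = 246.3 MPa; ε = σ/E = 246.3/119000 = 2.069e-03.

0.00207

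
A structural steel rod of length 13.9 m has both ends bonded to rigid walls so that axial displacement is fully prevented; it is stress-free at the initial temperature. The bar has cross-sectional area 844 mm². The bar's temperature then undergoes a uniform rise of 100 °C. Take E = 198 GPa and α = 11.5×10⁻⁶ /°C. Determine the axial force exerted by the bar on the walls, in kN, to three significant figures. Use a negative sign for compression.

-192 kN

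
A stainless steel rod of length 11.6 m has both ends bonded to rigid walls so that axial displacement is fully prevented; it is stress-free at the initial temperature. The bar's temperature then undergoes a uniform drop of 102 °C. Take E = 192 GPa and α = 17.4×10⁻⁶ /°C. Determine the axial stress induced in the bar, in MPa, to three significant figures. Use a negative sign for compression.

Free thermal expansion αLΔT = 17.4e-6 · 11600 · -102 = -20.59 mm.
The walls impose strain ε = −(-20.59)/11600 = 1.7748e-03; σ = Eε = 192000 · 1.7748e-03 = 340.8 MPa.

341 MPa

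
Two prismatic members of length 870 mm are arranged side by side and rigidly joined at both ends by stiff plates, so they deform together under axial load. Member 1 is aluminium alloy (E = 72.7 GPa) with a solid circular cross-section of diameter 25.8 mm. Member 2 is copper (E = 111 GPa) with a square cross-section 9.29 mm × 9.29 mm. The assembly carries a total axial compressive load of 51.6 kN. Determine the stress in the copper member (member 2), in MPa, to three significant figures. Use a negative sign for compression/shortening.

A_1 = 522.8 mm².
A_2 = 86.3 mm².
Equal strain + equilibrium ⇒ each member carries load in proportion to AE: A₁E₁ = 38010000 N, A₂E₂ = 9580000 N, ΣAE = 47590000 N.
σ₂ = P·E₂/ΣAE = -51600·111000/47590000 = -120.4 MPa.

-120 MPa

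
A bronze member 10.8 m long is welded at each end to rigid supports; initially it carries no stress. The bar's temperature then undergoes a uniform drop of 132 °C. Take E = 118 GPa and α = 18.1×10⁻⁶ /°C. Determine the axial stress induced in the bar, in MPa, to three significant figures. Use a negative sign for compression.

282 MPa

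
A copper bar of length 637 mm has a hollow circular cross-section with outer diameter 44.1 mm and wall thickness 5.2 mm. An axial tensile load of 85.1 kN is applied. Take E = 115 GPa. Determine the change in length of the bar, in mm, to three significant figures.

0.742 mm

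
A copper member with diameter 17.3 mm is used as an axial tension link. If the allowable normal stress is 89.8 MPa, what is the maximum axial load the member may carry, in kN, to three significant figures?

21.1 kN

A = 235.1 mm².
P_max = σ_allow · A = 89.8 · 235.1 = 21110 N = 21.11 kN.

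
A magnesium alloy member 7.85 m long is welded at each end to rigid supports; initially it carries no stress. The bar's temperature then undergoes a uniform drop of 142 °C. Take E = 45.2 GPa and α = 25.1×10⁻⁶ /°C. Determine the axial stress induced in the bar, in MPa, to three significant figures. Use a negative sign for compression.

161 MPa

Free thermal expansion αLΔT = 25.1e-6 · 7850 · -142 = -27.98 mm.
The walls impose strain ε = −(-27.98)/7850 = 3.5642e-03; σ = Eε = 45200 · 3.5642e-03 = 161.1 MPa.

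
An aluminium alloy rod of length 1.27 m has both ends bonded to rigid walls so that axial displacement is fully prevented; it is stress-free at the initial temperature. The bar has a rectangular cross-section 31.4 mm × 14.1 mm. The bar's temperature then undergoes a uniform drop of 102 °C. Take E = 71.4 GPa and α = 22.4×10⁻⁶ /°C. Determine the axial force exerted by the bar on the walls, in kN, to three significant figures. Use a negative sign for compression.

Free thermal expansion αLΔT = 22.4e-6 · 1270 · -102 = -2.902 mm.
The walls impose strain ε = −(-2.902)/1270 = 2.2848e-03; σ = Eε = 71400 · 2.2848e-03 = 163.1 MPa.
Wall reaction R = σ·A = 163.1·442.7 = 72230 N = 72.23 kN.

72.2 kN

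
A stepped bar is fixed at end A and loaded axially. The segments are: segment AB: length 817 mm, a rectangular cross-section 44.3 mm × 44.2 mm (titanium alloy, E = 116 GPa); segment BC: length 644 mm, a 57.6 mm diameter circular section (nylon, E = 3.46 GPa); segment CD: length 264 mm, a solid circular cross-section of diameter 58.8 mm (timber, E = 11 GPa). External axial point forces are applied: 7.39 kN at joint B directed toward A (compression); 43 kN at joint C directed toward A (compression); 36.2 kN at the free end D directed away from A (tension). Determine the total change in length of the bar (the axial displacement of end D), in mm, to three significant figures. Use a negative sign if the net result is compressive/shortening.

Internal axial forces (sectioning from the free end, tension +): N_CD = 36.2 kN, N_BC = -6.8 kN, N_AB = -14.19 kN.
A_AB = 1958 mm².
A_BC = 2606 mm².
A_CD = 2715 mm².
δ_AB = -14190·817/(1958·116000) = -0.05104 mm
δ_BC = -6800·644/(2606·3460) = -0.4857 mm
δ_CD = 36200·264/(2715·11000) = 0.3199 mm
δ = Σδ_i = -0.2168 mm.

-0.217 mm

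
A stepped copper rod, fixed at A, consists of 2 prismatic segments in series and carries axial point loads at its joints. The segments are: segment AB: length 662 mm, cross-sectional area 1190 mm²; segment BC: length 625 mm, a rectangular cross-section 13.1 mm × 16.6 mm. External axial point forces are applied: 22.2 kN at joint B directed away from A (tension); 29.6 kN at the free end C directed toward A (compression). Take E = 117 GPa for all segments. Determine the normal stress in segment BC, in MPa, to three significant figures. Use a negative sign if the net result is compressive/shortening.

-136 MPa

Internal axial forces (sectioning from the free end, tension +): N_BC = -29.6 kN, N_AB = -7.4 kN.
A_BC = 217.5 mm².
σ_BC = N_BC/A_BC = -29600/217.5 = -136.1 MPa.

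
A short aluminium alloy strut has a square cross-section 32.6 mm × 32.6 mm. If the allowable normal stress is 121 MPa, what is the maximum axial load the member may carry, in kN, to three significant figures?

129 kN

A = 1063 mm².
P_max = σ_allow · A = 121 · 1063 = 128600 N = 128.6 kN.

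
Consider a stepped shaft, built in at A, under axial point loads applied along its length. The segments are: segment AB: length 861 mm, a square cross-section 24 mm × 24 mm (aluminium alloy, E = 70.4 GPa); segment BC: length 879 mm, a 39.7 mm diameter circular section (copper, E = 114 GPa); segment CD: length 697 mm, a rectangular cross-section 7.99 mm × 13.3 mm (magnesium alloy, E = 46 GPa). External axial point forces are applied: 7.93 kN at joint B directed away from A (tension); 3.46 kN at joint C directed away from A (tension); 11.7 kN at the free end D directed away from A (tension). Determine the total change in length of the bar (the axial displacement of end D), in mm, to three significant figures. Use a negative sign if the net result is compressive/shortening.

Internal axial forces (sectioning from the free end, tension +): N_CD = 11.7 kN, N_BC = 15.16 kN, N_AB = 23.09 kN.
A_AB = 576 mm².
A_BC = 1238 mm².
A_CD = 106.3 mm².
δ_AB = 23090·861/(576·70400) = 0.4903 mm
δ_BC = 15160·879/(1238·114000) = 0.09443 mm
δ_CD = 11700·697/(106.3·46000) = 1.668 mm
δ = Σδ_i = 2.253 mm.

2.25 mm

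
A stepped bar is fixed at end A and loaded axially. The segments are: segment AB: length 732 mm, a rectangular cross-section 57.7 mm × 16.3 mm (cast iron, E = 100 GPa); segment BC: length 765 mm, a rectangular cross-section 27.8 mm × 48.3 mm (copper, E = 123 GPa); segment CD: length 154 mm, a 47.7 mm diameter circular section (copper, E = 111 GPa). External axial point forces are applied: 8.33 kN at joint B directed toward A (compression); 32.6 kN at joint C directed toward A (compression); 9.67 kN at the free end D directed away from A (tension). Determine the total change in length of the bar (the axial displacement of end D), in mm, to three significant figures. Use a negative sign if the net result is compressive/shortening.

-0.342 mm

Internal axial forces (sectioning from the free end, tension +): N_CD = 9.67 kN, N_BC = -22.93 kN, N_AB = -31.26 kN.
A_AB = 940.5 mm².
A_BC = 1343 mm².
A_CD = 1787 mm².
δ_AB = -31260·732/(940.5·100000) = -0.2433 mm
δ_BC = -22930·765/(1343·123000) = -0.1062 mm
δ_CD = 9670·154/(1787·111000) = 0.007508 mm
δ = Σδ_i = -0.342 mm.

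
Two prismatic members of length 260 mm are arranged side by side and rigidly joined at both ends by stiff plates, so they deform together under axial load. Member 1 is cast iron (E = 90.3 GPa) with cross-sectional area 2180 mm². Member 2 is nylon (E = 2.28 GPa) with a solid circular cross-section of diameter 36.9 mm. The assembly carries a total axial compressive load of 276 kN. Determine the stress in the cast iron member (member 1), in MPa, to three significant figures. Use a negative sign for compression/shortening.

-125 MPa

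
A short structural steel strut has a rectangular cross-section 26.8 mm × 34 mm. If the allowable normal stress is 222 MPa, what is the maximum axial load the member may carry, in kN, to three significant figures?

202 kN

A = 911.2 mm².
P_max = σ_allow · A = 222 · 911.2 = 202300 N = 202.3 kN.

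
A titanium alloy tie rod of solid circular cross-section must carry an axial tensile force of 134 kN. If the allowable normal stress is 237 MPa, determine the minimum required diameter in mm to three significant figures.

26.8 mm

Required area A ≥ P/σ_allow = 134000/237 = 565.4 mm².
For a solid circular section, d ≥ √(4A/π) = 26.83 mm.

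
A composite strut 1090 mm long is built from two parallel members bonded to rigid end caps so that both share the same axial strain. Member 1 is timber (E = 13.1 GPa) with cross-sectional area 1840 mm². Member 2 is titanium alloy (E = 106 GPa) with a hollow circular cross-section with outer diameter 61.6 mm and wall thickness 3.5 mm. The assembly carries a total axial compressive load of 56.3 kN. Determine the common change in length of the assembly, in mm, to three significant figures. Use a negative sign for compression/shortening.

A_2 = 638.8 mm².
Equal strain + equilibrium ⇒ each member carries load in proportion to AE: A₁E₁ = 24100000 N, A₂E₂ = 67720000 N, ΣAE = 91820000 N.
δ = PL/ΣAE = -56300·1090/91820000 = -0.6683 mm.

-0.668 mm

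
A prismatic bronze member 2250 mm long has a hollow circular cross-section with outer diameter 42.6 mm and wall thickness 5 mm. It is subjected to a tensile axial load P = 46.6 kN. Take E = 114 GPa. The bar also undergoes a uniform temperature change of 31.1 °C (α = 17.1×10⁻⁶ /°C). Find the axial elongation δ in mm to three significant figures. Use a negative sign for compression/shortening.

A = 590.6 mm².
δ_mech = NL/(AE) = 46600·2250/(590.6·114000) = 1.557 mm.
δ_thermal = αLΔT = 17.1e-6·2250·31.1 = 1.197 mm.
δ = δ_mech + δ_thermal = 2.754 mm.

2.75 mm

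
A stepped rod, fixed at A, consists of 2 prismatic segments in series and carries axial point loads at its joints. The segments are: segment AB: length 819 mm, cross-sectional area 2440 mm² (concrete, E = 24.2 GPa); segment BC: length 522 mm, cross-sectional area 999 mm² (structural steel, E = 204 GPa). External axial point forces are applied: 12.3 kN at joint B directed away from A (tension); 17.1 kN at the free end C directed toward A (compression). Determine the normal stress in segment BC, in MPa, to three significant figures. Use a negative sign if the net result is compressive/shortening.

-17.1 MPa

Internal axial forces (sectioning from the free end, tension +): N_BC = -17.1 kN, N_AB = -4.8 kN.
σ_BC = N_BC/A_BC = -17100/999 = -17.12 MPa.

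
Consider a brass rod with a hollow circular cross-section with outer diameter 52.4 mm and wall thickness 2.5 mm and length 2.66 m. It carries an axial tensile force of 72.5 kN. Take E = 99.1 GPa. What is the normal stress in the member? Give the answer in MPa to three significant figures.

185 MPa

A = 391.9 mm².
σ = N/A = 72500/391.9 = 185 MPa.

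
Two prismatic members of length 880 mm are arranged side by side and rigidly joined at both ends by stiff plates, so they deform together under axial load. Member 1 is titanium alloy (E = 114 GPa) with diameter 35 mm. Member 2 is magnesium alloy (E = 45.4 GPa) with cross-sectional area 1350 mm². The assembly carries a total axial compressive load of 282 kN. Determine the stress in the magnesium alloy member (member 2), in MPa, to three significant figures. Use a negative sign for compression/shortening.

A_1 = 962.1 mm².
Equal strain + equilibrium ⇒ each member carries load in proportion to AE: A₁E₁ = 109700000 N, A₂E₂ = 61290000 N, ΣAE = 171000000 N.
σ₂ = P·E₂/ΣAE = -282000·45400/171000000 = -74.88 MPa.

-74.9 MPa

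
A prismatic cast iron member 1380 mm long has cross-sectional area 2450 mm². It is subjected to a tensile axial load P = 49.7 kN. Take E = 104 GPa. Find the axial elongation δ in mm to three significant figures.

δ_mech = NL/(AE) = 49700·1380/(2450·104000) = 0.2692 mm.

0.269 mm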